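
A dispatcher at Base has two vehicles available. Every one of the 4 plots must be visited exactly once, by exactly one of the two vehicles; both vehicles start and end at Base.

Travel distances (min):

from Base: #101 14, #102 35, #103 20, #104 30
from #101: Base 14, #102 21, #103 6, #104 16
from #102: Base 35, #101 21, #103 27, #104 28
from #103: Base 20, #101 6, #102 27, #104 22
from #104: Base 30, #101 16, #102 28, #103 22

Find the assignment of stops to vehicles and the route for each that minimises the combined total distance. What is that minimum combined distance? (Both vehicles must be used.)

Minimum combined distance: 133 min.

Try each way of splitting the stops between the two vehicles (each non-empty) and, for each split, find the best tour for each vehicle:
  {#101} + {#102, #103, #104}: 28 + 105 = 133
  {#102} + {#101, #103, #104}: 70 + 72 = 142
  {#101, #102} + {#103, #104}: 70 + 72 = 142
  {#103} + {#101, #102, #104}: 40 + 93 = 133
  {#101, #103} + {#102, #104}: 40 + 93 = 133
  {#102, #103} + {#101, #104}: 82 + 60 = 142
  … (7 splits in total)
Best: vehicle 1 Base → #101 → Base = 28; vehicle 2 Base → #102 → #104 → #103 → Base = 105; combined 133.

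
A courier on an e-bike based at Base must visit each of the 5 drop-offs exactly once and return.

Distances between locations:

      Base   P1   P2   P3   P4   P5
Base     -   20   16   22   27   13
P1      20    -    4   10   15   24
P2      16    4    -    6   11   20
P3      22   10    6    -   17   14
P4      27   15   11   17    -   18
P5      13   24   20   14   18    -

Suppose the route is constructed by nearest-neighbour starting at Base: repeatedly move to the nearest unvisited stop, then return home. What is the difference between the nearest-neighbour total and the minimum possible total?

1 longer than the optimal tour.

Base: P5=13, P2=16, P1=20, P3=22, P4=27 ⇒ P5
P5: P3=14, P4=18, P2=20, P1=24 ⇒ P3
P3: P2=6, P1=10, P4=17 ⇒ P2
P2: P1=4, P4=11 ⇒ P1
P1: P4=15 ⇒ P4
NN route Base → P5 → P3 → P2 → P1 → P4 → Base costs 79.
Optimal: Base → P1 → P2 → P3 → P4 → P5 → Base costs 78 (by enumerating all 60 distinct tours).
Excess = 79 − 78 = 1.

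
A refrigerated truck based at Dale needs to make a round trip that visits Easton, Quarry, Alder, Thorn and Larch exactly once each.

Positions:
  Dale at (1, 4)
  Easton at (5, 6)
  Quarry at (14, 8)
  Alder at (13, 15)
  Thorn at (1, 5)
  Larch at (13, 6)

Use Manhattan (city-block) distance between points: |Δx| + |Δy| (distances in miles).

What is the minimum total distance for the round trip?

48 miles — the shortest possible round trip.

With 5 stops there are 5!/2 = 60 distinct round trips (a route and its reverse cost the same).
Dale → Easton → Quarry → Alder → Thorn → Larch → Dale: 6+11+8+22+13+14 = 74
Dale → Easton → Quarry → Alder → Larch → Thorn → Dale: 6+11+8+9+13+1 = 48
Dale → Easton → Quarry → Thorn → Alder → Larch → Dale: 6+11+16+22+9+14 = 78
Dale → Easton → Quarry → Thorn → Larch → Alder → Dale: 6+11+16+13+9+23 = 78
Dale → Easton → Quarry → Larch → Alder → Thorn → Dale: 6+11+3+9+22+1 = 52
Dale → Easton → Quarry → Larch → Thorn → Alder → Dale: 6+11+3+13+22+23 = 78
Dale → Easton → Alder → Quarry → Thorn → Larch → Dale: 6+17+8+16+13+14 = 74
Dale → Easton → Alder → Quarry → Larch → Thorn → Dale: 6+17+8+3+13+1 = 48
Dale → Easton → Alder → Thorn → Quarry → Larch → Dale: 6+17+22+16+3+14 = 78
Dale → Easton → Alder → Thorn → Larch → Quarry → Dale: 6+17+22+13+3+17 = 78
Dale → Easton → Alder → Larch → Quarry → Thorn → Dale: 6+17+9+3+16+1 = 52
Dale → Easton → Alder → Larch → Thorn → Quarry → Dale: 6+17+9+13+16+17 = 78
Dale → Easton → Thorn → Quarry → Alder → Larch → Dale: 6+5+16+8+9+14 = 58
Dale → Easton → Thorn → Quarry → Larch → Alder → Dale: 6+5+16+3+9+23 = 62
… (46 more)
The minimum is 48.
One optimal route: Dale → Easton → Quarry → Alder → Larch → Thorn → Dale (or its reverse).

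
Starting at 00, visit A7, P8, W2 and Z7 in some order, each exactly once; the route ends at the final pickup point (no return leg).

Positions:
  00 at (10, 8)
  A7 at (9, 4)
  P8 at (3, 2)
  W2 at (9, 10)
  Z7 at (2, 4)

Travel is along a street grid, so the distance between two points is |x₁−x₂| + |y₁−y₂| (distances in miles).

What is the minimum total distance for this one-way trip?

There are 4! = 24 possible orderings.
00 - A7 - P8 - W2 - Z7: 5+8+14+13 = 40
00 - A7 - P8 - Z7 - W2: 5+8+3+13 = 29
00 - A7 - W2 - P8 - Z7: 5+6+14+3 = 28
00 - A7 - W2 - Z7 - P8: 5+6+13+3 = 27
00 - A7 - Z7 - P8 - W2: 5+7+3+14 = 29
00 - A7 - Z7 - W2 - P8: 5+7+13+14 = 39
00 - P8 - A7 - W2 - Z7: 13+8+6+13 = 40
00 - P8 - A7 - Z7 - W2: 13+8+7+13 = 41
00 - P8 - W2 - A7 - Z7: 13+14+6+7 = 40
00 - P8 - W2 - Z7 - A7: 13+14+13+7 = 47
00 - P8 - Z7 - A7 - W2: 13+3+7+6 = 29
00 - P8 - Z7 - W2 - A7: 13+3+13+6 = 35
00 - W2 - A7 - P8 - Z7: 3+6+8+3 = 20
00 - W2 - A7 - Z7 - P8: 3+6+7+3 = 19
… (10 more)
The minimum is 19.
One shortest path: 00 → W2 → A7 → Z7 → P8.

Shortest open route: 19 miles.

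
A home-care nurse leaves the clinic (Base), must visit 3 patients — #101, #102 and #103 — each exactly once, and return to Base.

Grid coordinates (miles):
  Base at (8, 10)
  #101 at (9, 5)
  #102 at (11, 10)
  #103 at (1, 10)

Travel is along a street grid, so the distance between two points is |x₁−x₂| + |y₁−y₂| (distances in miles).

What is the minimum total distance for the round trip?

30 miles — the shortest possible round trip.

There are 3 distinct closed tours to check (reversals are equivalent).
Base - #101 - #102 - #103 - Base: 6+7+10+7 = 30
Base - #101 - #103 - #102 - Base: 6+13+10+3 = 32
Base - #102 - #101 - #103 - Base: 3+7+13+7 = 30
The minimum is 30.
One optimal route: Base → #101 → #102 → #103 → Base (or its reverse).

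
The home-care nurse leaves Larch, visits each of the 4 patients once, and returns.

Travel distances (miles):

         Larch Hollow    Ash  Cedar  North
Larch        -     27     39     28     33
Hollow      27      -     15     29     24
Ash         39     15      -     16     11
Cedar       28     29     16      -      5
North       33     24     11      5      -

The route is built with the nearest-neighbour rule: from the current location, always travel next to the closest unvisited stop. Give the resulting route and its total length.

At Larch the remaining stops are Hollow 27, Cedar 28, North 33, Ash 39; go to Hollow.
At Hollow the remaining stops are Ash 15, North 24, Cedar 29; go to Ash.
At Ash the remaining stops are North 11, Cedar 16; go to North.
At North the remaining stops are Cedar 5; go to Cedar.
Return Cedar→Larch: 28.
Total = 27 + 15 + 11 + 5 + 28 = 86.

Nearest-neighbour total = 86 miles; route Larch → Hollow → Ash → North → Cedar → Larch.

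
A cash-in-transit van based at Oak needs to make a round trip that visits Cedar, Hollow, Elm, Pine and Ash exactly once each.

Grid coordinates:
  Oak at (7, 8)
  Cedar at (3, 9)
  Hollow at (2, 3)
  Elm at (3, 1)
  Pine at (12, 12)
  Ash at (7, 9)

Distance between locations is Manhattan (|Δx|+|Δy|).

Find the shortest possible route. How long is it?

With 5 stops there are 5!/2 = 60 distinct round trips (a route and its reverse cost the same).
Oak - Cedar - Hollow - Elm - Pine - Ash - Oak: 5+7+3+20+8+1 = 44
Oak - Cedar - Hollow - Elm - Ash - Pine - Oak: 5+7+3+12+8+9 = 44
Oak - Cedar - Hollow - Pine - Elm - Ash - Oak: 5+7+19+20+12+1 = 64
Oak - Cedar - Hollow - Pine - Ash - Elm - Oak: 5+7+19+8+12+11 = 62
Oak - Cedar - Hollow - Ash - Elm - Pine - Oak: 5+7+11+12+20+9 = 64
Oak - Cedar - Hollow - Ash - Pine - Elm - Oak: 5+7+11+8+20+11 = 62
Oak - Cedar - Elm - Hollow - Pine - Ash - Oak: 5+8+3+19+8+1 = 44
Oak - Cedar - Elm - Hollow - Ash - Pine - Oak: 5+8+3+11+8+9 = 44
Oak - Cedar - Elm - Pine - Hollow - Ash - Oak: 5+8+20+19+11+1 = 64
Oak - Cedar - Elm - Pine - Ash - Hollow - Oak: 5+8+20+8+11+10 = 62
Oak - Cedar - Elm - Ash - Hollow - Pine - Oak: 5+8+12+11+19+9 = 64
Oak - Cedar - Elm - Ash - Pine - Hollow - Oak: 5+8+12+8+19+10 = 62
Oak - Cedar - Pine - Hollow - Elm - Ash - Oak: 5+12+19+3+12+1 = 52
Oak - Cedar - Pine - Hollow - Ash - Elm - Oak: 5+12+19+11+12+11 = 70
… (46 more)
Oak - Hollow - Elm - Cedar - Pine - Ash - Oak: 10+3+8+12+8+1 = 42  ← best
The minimum is 42.
One optimal route: Oak → Hollow → Elm → Cedar → Pine → Ash → Oak (or its reverse).

Minimum total distance: 42.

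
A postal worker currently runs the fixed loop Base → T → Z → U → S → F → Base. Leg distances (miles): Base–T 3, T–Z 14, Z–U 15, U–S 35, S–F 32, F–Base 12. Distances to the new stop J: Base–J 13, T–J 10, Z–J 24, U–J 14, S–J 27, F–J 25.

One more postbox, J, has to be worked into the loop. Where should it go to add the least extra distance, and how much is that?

Insertion cost between consecutive stops i–j is d(i,J) + d(J,j) − d(i,j):
  between Base and T: 13 + 10 − 3 = 20
  between T and Z: 10 + 24 − 14 = 20
  between Z and U: 24 + 14 − 15 = 23
  between U and S: 14 + 27 − 35 = 6
  between S and F: 27 + 25 − 32 = 20
  between F and Base: 25 + 13 − 12 = 26
Cheapest insertion is between U and S, adding 6.
New total = 111 + 6 = 117.

+6 miles — insert J between U and S.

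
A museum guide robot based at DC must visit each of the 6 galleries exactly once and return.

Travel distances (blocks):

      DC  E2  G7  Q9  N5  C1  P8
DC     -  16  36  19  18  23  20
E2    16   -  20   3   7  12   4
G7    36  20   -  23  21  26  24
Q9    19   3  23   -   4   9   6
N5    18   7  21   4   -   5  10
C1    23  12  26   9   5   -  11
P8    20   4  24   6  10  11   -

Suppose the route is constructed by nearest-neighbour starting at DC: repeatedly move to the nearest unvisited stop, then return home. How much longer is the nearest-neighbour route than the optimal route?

Excess over optimum: 2 blocks.

DC: E2=16, N5=18, Q9=19, P8=20, C1=23, G7=36 ⇒ E2
E2: Q9=3, P8=4, N5=7, C1=12, G7=20 ⇒ Q9
Q9: N5=4, P8=6, C1=9, G7=23 ⇒ N5
N5: C1=5, P8=10, G7=21 ⇒ C1
C1: P8=11, G7=26 ⇒ P8
P8: G7=24 ⇒ G7
NN route DC → E2 → Q9 → N5 → C1 → P8 → G7 → DC costs 99.
Optimal: DC → E2 → G7 → N5 → C1 → Q9 → P8 → DC costs 97 (by enumerating all 360 distinct tours).
Excess = 99 − 97 = 2.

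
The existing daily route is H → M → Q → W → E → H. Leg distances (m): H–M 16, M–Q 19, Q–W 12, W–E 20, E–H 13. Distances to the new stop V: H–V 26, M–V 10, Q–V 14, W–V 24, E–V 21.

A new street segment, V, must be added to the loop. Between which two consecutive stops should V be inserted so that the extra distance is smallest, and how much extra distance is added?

Minimum extra distance: 5 m, inserting V between M and Q.

Insertion cost between consecutive stops i–j is d(i,V) + d(V,j) − d(i,j):
  between H and M: 26 + 10 − 16 = 20
  between M and Q: 10 + 14 − 19 = 5
  between Q and W: 14 + 24 − 12 = 26
  between W and E: 24 + 21 − 20 = 25
  between E and H: 21 + 26 − 13 = 34
Cheapest insertion is between M and Q, adding 5.
New total = 80 + 5 = 85.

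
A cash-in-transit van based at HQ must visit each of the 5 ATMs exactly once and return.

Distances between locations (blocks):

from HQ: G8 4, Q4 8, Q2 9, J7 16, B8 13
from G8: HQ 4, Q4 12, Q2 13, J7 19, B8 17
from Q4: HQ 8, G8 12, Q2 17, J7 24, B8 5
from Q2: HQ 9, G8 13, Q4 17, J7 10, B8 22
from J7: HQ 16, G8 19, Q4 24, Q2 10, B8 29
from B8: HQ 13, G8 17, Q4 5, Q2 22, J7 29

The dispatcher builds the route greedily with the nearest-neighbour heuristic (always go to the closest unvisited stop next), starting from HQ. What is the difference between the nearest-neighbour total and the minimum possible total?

1 blocks longer than the optimal tour.

HQ: G8=4, Q4=8, Q2=9, B8=13, J7=16 ⇒ G8
G8: Q4=12, Q2=13, B8=17, J7=19 ⇒ Q4
Q4: B8=5, Q2=17, J7=24 ⇒ B8
B8: Q2=22, J7=29 ⇒ Q2
Q2: J7=10 ⇒ J7
NN route HQ → G8 → Q4 → B8 → Q2 → J7 → HQ costs 69.
Optimal: HQ → G8 → J7 → Q2 → Q4 → B8 → HQ costs 68 (by enumerating all 60 distinct tours).
Excess = 69 − 68 = 1.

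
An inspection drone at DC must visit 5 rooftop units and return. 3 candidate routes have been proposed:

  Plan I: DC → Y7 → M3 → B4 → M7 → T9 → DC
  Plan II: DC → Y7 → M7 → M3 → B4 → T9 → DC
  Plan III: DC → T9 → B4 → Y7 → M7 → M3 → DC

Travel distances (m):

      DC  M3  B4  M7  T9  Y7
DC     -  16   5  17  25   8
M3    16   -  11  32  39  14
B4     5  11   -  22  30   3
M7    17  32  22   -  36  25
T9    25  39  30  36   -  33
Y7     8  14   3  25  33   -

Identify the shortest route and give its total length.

116 m — Plan I is the shortest.

Plan I: 8 + 14 + 11 + 22 + 36 + 25 = 116
Plan II: 8 + 25 + 32 + 11 + 30 + 25 = 131
Plan III: 25 + 30 + 3 + 25 + 32 + 16 = 131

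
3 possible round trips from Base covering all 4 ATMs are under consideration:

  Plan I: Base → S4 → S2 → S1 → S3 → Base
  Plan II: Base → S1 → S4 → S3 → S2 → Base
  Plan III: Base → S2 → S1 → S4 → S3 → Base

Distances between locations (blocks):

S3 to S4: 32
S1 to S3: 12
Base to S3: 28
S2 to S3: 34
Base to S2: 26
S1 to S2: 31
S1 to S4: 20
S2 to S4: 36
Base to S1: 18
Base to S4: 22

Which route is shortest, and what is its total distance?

Plan I: 22 + 36 + 31 + 12 + 28 = 129
Plan II: 18 + 20 + 32 + 34 + 26 = 130
Plan III: 26 + 31 + 20 + 32 + 28 = 137

129 blocks — Plan I is the shortest.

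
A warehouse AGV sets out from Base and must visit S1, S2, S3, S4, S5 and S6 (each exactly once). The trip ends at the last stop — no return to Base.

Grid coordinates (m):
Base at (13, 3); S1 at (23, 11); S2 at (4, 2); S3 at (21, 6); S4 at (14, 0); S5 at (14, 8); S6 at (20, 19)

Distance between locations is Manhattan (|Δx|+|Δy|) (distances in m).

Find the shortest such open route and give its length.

There are 6! = 720 possible orderings.
Base→S1→S2→S3→S4→S5→S6: 18+28+21+13+8+17 = 105
Base→S1→S2→S3→S4→S6→S5: 18+28+21+13+25+17 = 122
Base→S1→S2→S3→S5→S4→S6: 18+28+21+9+8+25 = 109
Base→S1→S2→S3→S5→S6→S4: 18+28+21+9+17+25 = 118
Base→S1→S2→S3→S6→S4→S5: 18+28+21+14+25+8 = 114
Base→S1→S2→S3→S6→S5→S4: 18+28+21+14+17+8 = 106
Base→S1→S2→S4→S3→S5→S6: 18+28+12+13+9+17 = 97
Base→S1→S2→S4→S3→S6→S5: 18+28+12+13+14+17 = 102
… (712 more)
Base→S2→S4→S5→S3→S1→S6: 10+12+8+9+7+11 = 57  ← best
The minimum is 57.
One shortest path: Base → S2 → S4 → S5 → S3 → S1 → S6.

57 m — the minimum one-way total.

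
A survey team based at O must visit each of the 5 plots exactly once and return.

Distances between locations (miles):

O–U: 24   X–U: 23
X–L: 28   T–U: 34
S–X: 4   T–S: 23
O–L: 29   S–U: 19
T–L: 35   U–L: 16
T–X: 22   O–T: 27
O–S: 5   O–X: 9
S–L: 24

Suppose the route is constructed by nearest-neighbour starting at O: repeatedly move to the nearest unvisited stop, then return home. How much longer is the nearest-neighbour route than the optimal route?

O: S=5, X=9, U=24, T=27, L=29 ⇒ S
S: X=4, U=19, T=23, L=24 ⇒ X
X: T=22, U=23, L=28 ⇒ T
T: U=34, L=35 ⇒ U
U: L=16 ⇒ L
NN route O → S → X → T → U → L → O costs 110.
Optimal: O → S → X → T → L → U → O costs 106 (by enumerating all 60 distinct tours).
Excess = 110 − 106 = 4.

Excess over optimum: 4 miles.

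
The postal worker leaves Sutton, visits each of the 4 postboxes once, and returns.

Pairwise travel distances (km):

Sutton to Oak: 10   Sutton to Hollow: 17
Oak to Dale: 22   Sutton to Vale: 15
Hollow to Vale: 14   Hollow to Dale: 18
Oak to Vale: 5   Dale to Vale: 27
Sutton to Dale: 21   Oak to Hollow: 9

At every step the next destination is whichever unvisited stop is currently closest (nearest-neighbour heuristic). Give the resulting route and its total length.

68 km along Sutton → Oak → Vale → Hollow → Dale → Sutton.

At Sutton the remaining stops are Oak 10, Vale 15, Hollow 17, Dale 21; go to Oak.
At Oak the remaining stops are Vale 5, Hollow 9, Dale 22; go to Vale.
At Vale the remaining stops are Hollow 14, Dale 27; go to Hollow.
At Hollow the remaining stops are Dale 18; go to Dale.
Return Dale→Sutton: 21.
Total = 10 + 5 + 14 + 18 + 21 = 68.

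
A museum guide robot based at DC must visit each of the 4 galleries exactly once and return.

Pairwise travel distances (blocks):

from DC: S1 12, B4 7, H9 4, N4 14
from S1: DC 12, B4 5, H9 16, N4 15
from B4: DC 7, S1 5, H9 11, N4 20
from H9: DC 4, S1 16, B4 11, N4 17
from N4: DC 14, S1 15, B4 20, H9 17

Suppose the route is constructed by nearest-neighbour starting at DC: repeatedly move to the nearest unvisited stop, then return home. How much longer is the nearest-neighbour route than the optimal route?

1 blocks longer than the optimal tour.

DC: H9=4, B4=7, S1=12, N4=14 ⇒ H9
H9: B4=11, S1=16, N4=17 ⇒ B4
B4: S1=5, N4=20 ⇒ S1
S1: N4=15 ⇒ N4
NN route DC → H9 → B4 → S1 → N4 → DC costs 49.
Optimal: DC → B4 → S1 → N4 → H9 → DC costs 48 (by enumerating all 12 distinct tours).
Excess = 49 − 48 = 1.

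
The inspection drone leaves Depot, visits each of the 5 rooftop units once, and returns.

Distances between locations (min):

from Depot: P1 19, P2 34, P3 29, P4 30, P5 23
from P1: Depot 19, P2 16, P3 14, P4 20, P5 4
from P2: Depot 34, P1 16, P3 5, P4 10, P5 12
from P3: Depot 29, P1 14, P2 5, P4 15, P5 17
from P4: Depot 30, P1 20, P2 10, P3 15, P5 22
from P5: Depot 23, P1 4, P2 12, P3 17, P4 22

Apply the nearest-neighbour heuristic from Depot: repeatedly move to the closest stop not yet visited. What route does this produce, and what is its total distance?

Depot → [P1:19 / P5:23 / P3:29 / P4:30 / P2:34] → P1 (19)
P1 → [P5:4 / P3:14 / P2:16 / P4:20] → P5 (4)
P5 → [P2:12 / P3:17 / P4:22] → P2 (12)
P2 → [P3:5 / P4:10] → P3 (5)
P3 → [P4:15] → P4 (15)
Return P4→Depot: 30.
Total = 19 + 4 + 12 + 5 + 15 + 30 = 85.

Nearest-neighbour total = 85 min; route Depot → P1 → P5 → P2 → P3 → P4 → Depot.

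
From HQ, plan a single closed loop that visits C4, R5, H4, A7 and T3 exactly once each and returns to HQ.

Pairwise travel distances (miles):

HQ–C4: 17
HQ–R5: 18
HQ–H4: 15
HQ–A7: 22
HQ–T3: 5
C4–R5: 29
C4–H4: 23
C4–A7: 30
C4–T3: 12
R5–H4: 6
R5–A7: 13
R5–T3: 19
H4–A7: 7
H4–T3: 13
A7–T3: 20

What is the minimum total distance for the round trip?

Shortest round trip = 78 miles.

HQ→C4→R5→H4→A7→T3→HQ: 17+29+6+7+20+5 = 84
HQ→C4→R5→H4→T3→A7→HQ: 17+29+6+13+20+22 = 107
HQ→C4→R5→A7→H4→T3→HQ: 17+29+13+7+13+5 = 84
HQ→C4→R5→A7→T3→H4→HQ: 17+29+13+20+13+15 = 107
HQ→C4→R5→T3→H4→A7→HQ: 17+29+19+13+7+22 = 107
HQ→C4→R5→T3→A7→H4→HQ: 17+29+19+20+7+15 = 107
HQ→C4→H4→R5→A7→T3→HQ: 17+23+6+13+20+5 = 84
HQ→C4→H4→R5→T3→A7→HQ: 17+23+6+19+20+22 = 107
HQ→C4→H4→A7→R5→T3→HQ: 17+23+7+13+19+5 = 84
HQ→C4→H4→A7→T3→R5→HQ: 17+23+7+20+19+18 = 104
HQ→C4→H4→T3→R5→A7→HQ: 17+23+13+19+13+22 = 107
HQ→C4→H4→T3→A7→R5→HQ: 17+23+13+20+13+18 = 104
HQ→C4→A7→R5→H4→T3→HQ: 17+30+13+6+13+5 = 84
HQ→C4→A7→R5→T3→H4→HQ: 17+30+13+19+13+15 = 107
… (46 more)
HQ→R5→H4→A7→C4→T3→HQ: 18+6+7+30+12+5 = 78  ← best
The minimum is 78.
One optimal route: HQ → R5 → H4 → A7 → C4 → T3 → HQ (or its reverse).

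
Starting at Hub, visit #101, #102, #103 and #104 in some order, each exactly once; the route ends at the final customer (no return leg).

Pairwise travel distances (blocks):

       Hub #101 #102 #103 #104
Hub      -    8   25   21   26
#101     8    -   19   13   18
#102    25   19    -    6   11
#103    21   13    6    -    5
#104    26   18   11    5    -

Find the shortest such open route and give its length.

There are 4! = 24 possible orderings.
Hub → #101 → #102 → #103 → #104: 8+19+6+5 = 38
Hub → #101 → #102 → #104 → #103: 8+19+11+5 = 43
Hub → #101 → #103 → #102 → #104: 8+13+6+11 = 38
Hub → #101 → #103 → #104 → #102: 8+13+5+11 = 37
Hub → #101 → #104 → #102 → #103: 8+18+11+6 = 43
Hub → #101 → #104 → #103 → #102: 8+18+5+6 = 37
Hub → #102 → #101 → #103 → #104: 25+19+13+5 = 62
Hub → #102 → #101 → #104 → #103: 25+19+18+5 = 67
Hub → #102 → #103 → #101 → #104: 25+6+13+18 = 62
Hub → #102 → #103 → #104 → #101: 25+6+5+18 = 54
Hub → #102 → #104 → #101 → #103: 25+11+18+13 = 67
Hub → #102 → #104 → #103 → #101: 25+11+5+13 = 54
Hub → #103 → #101 → #102 → #104: 21+13+19+11 = 64
Hub → #103 → #101 → #104 → #102: 21+13+18+11 = 63
… (10 more)
The minimum is 37.
One shortest path: Hub → #101 → #103 → #104 → #102.

37 blocks — the minimum one-way total.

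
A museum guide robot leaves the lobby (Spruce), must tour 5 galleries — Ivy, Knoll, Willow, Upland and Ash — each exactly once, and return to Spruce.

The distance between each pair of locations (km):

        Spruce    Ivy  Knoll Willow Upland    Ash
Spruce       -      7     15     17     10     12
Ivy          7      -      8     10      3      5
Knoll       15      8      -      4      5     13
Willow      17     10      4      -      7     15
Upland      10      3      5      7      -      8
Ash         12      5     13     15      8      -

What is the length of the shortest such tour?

Minimum total distance: 46 km.

Spruce-Ivy-Knoll-Willow-Upland-Ash-Spruce: 7+8+4+7+8+12 = 46
Spruce-Ivy-Knoll-Willow-Ash-Upland-Spruce: 7+8+4+15+8+10 = 52
Spruce-Ivy-Knoll-Upland-Willow-Ash-Spruce: 7+8+5+7+15+12 = 54
Spruce-Ivy-Knoll-Upland-Ash-Willow-Spruce: 7+8+5+8+15+17 = 60
Spruce-Ivy-Knoll-Ash-Willow-Upland-Spruce: 7+8+13+15+7+10 = 60
Spruce-Ivy-Knoll-Ash-Upland-Willow-Spruce: 7+8+13+8+7+17 = 60
Spruce-Ivy-Willow-Knoll-Upland-Ash-Spruce: 7+10+4+5+8+12 = 46
Spruce-Ivy-Willow-Knoll-Ash-Upland-Spruce: 7+10+4+13+8+10 = 52
Spruce-Ivy-Willow-Upland-Knoll-Ash-Spruce: 7+10+7+5+13+12 = 54
Spruce-Ivy-Willow-Upland-Ash-Knoll-Spruce: 7+10+7+8+13+15 = 60
Spruce-Ivy-Willow-Ash-Knoll-Upland-Spruce: 7+10+15+13+5+10 = 60
Spruce-Ivy-Willow-Ash-Upland-Knoll-Spruce: 7+10+15+8+5+15 = 60
Spruce-Ivy-Upland-Knoll-Willow-Ash-Spruce: 7+3+5+4+15+12 = 46
Spruce-Ivy-Upland-Knoll-Ash-Willow-Spruce: 7+3+5+13+15+17 = 60
… (46 more)
The minimum is 46.
One optimal route: Spruce → Ivy → Knoll → Willow → Upland → Ash → Spruce (or its reverse).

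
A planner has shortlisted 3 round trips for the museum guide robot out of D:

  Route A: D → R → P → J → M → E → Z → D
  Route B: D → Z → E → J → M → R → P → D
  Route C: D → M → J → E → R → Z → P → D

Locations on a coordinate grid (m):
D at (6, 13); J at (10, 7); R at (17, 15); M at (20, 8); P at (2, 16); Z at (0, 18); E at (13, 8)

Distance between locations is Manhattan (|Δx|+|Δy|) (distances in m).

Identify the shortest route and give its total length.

Shortest is Route C, total 76 m.

Route A: 13 + 16 + 17 + 11 + 7 + 23 + 11 = 98
Route B: 11 + 23 + 4 + 11 + 10 + 16 + 7 = 82
Route C: 19 + 11 + 4 + 11 + 20 + 4 + 7 = 76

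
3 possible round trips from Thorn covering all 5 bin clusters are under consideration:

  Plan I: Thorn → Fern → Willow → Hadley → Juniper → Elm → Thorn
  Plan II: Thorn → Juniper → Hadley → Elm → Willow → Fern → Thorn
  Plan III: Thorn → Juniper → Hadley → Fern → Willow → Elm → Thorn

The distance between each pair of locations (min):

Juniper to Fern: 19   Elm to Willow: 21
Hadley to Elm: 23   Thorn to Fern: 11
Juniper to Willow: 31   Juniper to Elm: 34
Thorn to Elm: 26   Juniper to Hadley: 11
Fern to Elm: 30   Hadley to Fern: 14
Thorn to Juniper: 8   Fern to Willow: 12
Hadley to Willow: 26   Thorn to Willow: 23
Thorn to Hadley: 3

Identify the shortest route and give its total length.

Plan I: 11 + 12 + 26 + 11 + 34 + 26 = 120
Plan II: 8 + 11 + 23 + 21 + 12 + 11 = 86
Plan III: 8 + 11 + 14 + 12 + 21 + 26 = 92

86 min — Plan II is the shortest.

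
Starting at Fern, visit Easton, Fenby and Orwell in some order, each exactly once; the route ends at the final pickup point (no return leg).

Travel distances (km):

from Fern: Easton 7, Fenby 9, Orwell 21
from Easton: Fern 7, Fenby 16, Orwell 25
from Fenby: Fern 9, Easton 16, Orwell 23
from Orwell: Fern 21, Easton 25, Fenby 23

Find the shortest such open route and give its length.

There are 3! = 6 possible orderings.
Fern→Easton→Fenby→Orwell: 7+16+23 = 46
Fern→Easton→Orwell→Fenby: 7+25+23 = 55
Fern→Fenby→Easton→Orwell: 9+16+25 = 50
Fern→Fenby→Orwell→Easton: 9+23+25 = 57
Fern→Orwell→Easton→Fenby: 21+25+16 = 62
Fern→Orwell→Fenby→Easton: 21+23+16 = 60
The minimum is 46.
One shortest path: Fern → Easton → Fenby → Orwell.

Shortest open route: 46 km.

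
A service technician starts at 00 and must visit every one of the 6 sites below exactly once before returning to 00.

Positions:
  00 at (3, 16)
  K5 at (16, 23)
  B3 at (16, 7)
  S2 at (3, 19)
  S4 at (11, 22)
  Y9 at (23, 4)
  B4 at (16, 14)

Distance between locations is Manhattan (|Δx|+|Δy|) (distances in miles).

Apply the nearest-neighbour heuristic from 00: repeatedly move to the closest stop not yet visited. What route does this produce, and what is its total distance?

78 miles along 00 → S2 → S4 → K5 → B4 → B3 → Y9 → 00.

At 00 the remaining stops are S2 3, S4 14, B4 15, K5 20, B3 22, Y9 32; go to S2.
At S2 the remaining stops are S4 11, K5 17, B4 18, B3 25, Y9 35; go to S4.
At S4 the remaining stops are K5 6, B4 13, B3 20, Y9 30; go to K5.
At K5 the remaining stops are B4 9, B3 16, Y9 26; go to B4.
At B4 the remaining stops are B3 7, Y9 17; go to B3.
At B3 the remaining stops are Y9 10; go to Y9.
Return Y9→00: 32.
Total = 3 + 11 + 6 + 9 + 7 + 10 + 32 = 78.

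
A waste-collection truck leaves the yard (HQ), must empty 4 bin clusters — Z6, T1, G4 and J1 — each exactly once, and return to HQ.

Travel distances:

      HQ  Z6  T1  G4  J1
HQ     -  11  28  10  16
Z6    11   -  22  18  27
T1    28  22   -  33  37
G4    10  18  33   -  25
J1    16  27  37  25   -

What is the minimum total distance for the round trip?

103 — the shortest possible round trip.

HQ - Z6 - T1 - G4 - J1 - HQ: 11+22+33+25+16 = 107
HQ - Z6 - T1 - J1 - G4 - HQ: 11+22+37+25+10 = 105
HQ - Z6 - G4 - T1 - J1 - HQ: 11+18+33+37+16 = 115
HQ - Z6 - G4 - J1 - T1 - HQ: 11+18+25+37+28 = 119
HQ - Z6 - J1 - T1 - G4 - HQ: 11+27+37+33+10 = 118
HQ - Z6 - J1 - G4 - T1 - HQ: 11+27+25+33+28 = 124
HQ - T1 - Z6 - G4 - J1 - HQ: 28+22+18+25+16 = 109
HQ - T1 - Z6 - J1 - G4 - HQ: 28+22+27+25+10 = 112
HQ - T1 - G4 - Z6 - J1 - HQ: 28+33+18+27+16 = 122
HQ - T1 - J1 - Z6 - G4 - HQ: 28+37+27+18+10 = 120
HQ - G4 - Z6 - T1 - J1 - HQ: 10+18+22+37+16 = 103
HQ - G4 - T1 - Z6 - J1 - HQ: 10+33+22+27+16 = 108
The minimum is 103.
One optimal route: HQ → G4 → Z6 → T1 → J1 → HQ (or its reverse).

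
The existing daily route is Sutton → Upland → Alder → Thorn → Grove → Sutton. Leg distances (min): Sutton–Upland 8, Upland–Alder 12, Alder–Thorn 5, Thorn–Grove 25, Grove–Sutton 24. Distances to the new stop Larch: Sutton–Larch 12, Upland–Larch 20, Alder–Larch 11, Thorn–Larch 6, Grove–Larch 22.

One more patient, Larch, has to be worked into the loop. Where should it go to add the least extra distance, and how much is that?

Minimum extra distance: 3 min, inserting Larch between Thorn and Grove.

Insertion cost between consecutive stops i–j is d(i,Larch) + d(Larch,j) − d(i,j):
  between Sutton and Upland: 12 + 20 − 8 = 24
  between Upland and Alder: 20 + 11 − 12 = 19
  between Alder and Thorn: 11 + 6 − 5 = 12
  between Thorn and Grove: 6 + 22 − 25 = 3
  between Grove and Sutton: 22 + 12 − 24 = 10
Cheapest insertion is between Thorn and Grove, adding 3.
New total = 74 + 3 = 77.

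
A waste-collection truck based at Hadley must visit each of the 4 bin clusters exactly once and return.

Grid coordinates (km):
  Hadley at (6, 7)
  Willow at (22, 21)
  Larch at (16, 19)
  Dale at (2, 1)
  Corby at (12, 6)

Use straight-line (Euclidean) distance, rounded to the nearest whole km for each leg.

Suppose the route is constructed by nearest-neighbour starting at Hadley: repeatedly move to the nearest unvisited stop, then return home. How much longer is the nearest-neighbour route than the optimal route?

Hadley: Corby=6, Dale=7, Larch=16, Willow=21 ⇒ Corby
Corby: Dale=11, Larch=14, Willow=18 ⇒ Dale
Dale: Larch=23, Willow=28 ⇒ Larch
Larch: Willow=6 ⇒ Willow
NN route Hadley → Corby → Dale → Larch → Willow → Hadley costs 67.
Optimal: Hadley → Larch → Willow → Corby → Dale → Hadley costs 58 (by enumerating all 12 distinct tours).
Excess = 67 − 58 = 9.

The nearest-neighbour route is 9 km longer than optimal.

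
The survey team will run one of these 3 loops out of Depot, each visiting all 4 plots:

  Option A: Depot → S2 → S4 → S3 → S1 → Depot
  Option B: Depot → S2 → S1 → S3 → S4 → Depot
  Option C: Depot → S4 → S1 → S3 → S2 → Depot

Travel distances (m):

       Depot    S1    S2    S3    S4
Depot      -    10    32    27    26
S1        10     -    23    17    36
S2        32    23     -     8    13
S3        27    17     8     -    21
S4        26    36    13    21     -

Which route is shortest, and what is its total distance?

Option A: 32 + 13 + 21 + 17 + 10 = 93
Option B: 32 + 23 + 17 + 21 + 26 = 119
Option C: 26 + 36 + 17 + 8 + 32 = 119

Shortest is Option A, total 93 m.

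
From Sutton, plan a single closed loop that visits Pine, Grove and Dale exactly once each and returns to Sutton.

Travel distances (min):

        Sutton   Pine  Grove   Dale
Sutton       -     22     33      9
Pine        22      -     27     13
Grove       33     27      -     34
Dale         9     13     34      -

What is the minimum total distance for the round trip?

With 3 stops there are 3!/2 = 3 distinct round trips (a route and its reverse cost the same).
Sutton→Pine→Grove→Dale→Sutton: 22+27+34+9 = 92
Sutton→Pine→Dale→Grove→Sutton: 22+13+34+33 = 102
Sutton→Grove→Pine→Dale→Sutton: 33+27+13+9 = 82
The minimum is 82.
One optimal route: Sutton → Grove → Pine → Dale → Sutton (or its reverse).

Minimum total distance: 82 min.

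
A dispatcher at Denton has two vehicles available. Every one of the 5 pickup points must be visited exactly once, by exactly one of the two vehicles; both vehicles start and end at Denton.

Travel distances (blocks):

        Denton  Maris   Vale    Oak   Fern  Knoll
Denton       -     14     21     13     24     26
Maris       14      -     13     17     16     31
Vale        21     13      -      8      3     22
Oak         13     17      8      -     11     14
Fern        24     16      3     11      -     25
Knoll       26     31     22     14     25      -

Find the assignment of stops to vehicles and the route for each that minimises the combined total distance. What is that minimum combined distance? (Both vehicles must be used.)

There are 2^4 − 1 = 15 ways to divide the 5 stops into two non-empty groups. For each, the best each vehicle can do is its own shortest tour through its group:
  {Maris} + {Vale, Oak, Fern, Knoll}: 28 + 75 = 103
  {Vale} + {Maris, Oak, Fern, Knoll}: 42 + 81 = 123
  {Maris, Vale} + {Oak, Fern, Knoll}: 48 + 75 = 123
  {Oak} + {Maris, Vale, Fern, Knoll}: 26 + 81 = 107
  {Maris, Oak} + {Vale, Fern, Knoll}: 44 + 75 = 119
  {Vale, Oak} + {Maris, Fern, Knoll}: 42 + 81 = 123
  … (15 splits in total)
Best: vehicle 1 Denton → Maris → Denton = 28; vehicle 2 Denton → Vale → Fern → Oak → Knoll → Denton = 75; combined 103.

Minimum combined distance: 103 blocks.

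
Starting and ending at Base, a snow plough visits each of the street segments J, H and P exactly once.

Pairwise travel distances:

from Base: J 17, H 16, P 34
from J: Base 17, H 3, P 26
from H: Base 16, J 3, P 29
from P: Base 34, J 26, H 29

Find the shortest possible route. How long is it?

Shortest round trip = 79.

There are 3 distinct closed tours to check (reversals are equivalent).
Base → J → H → P → Base: 17+3+29+34 = 83
Base → J → P → H → Base: 17+26+29+16 = 88
Base → H → J → P → Base: 16+3+26+34 = 79
The minimum is 79.
One optimal route: Base → H → J → P → Base (or its reverse).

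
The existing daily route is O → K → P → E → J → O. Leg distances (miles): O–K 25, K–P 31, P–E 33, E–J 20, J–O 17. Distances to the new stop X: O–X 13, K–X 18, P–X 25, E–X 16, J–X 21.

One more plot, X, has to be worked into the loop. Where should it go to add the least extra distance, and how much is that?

Insertion cost between consecutive stops i–j is d(i,X) + d(X,j) − d(i,j):
  between O and K: 13 + 18 − 25 = 6
  between K and P: 18 + 25 − 31 = 12
  between P and E: 25 + 16 − 33 = 8
  between E and J: 16 + 21 − 20 = 17
  between J and O: 21 + 13 − 17 = 17
Cheapest insertion is between O and K, adding 6.
New total = 126 + 6 = 132.

Adding 6 miles by placing X on the O–K leg.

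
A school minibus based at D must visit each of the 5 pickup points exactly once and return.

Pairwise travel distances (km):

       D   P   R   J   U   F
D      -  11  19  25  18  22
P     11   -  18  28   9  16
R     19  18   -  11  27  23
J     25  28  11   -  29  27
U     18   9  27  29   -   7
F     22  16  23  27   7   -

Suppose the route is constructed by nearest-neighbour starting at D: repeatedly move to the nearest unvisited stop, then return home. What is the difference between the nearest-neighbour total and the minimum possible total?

D: P=11, U=18, R=19, F=22, J=25 ⇒ P
P: U=9, F=16, R=18, J=28 ⇒ U
U: F=7, R=27, J=29 ⇒ F
F: R=23, J=27 ⇒ R
R: J=11 ⇒ J
NN route D → P → U → F → R → J → D costs 86.
Optimal: D → P → U → F → J → R → D costs 84 (by enumerating all 60 distinct tours).
Excess = 86 − 84 = 2.

2 km longer than the optimal tour.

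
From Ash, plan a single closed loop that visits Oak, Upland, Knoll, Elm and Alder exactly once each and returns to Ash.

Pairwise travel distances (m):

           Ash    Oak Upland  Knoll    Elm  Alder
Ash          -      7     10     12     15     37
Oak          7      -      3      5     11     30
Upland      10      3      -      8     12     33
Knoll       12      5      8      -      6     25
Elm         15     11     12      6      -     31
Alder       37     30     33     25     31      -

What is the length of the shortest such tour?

89 m — the shortest possible round trip.

Ash - Oak - Upland - Knoll - Elm - Alder - Ash: 7+3+8+6+31+37 = 92
Ash - Oak - Upland - Knoll - Alder - Elm - Ash: 7+3+8+25+31+15 = 89
Ash - Oak - Upland - Elm - Knoll - Alder - Ash: 7+3+12+6+25+37 = 90
Ash - Oak - Upland - Elm - Alder - Knoll - Ash: 7+3+12+31+25+12 = 90
Ash - Oak - Upland - Alder - Knoll - Elm - Ash: 7+3+33+25+6+15 = 89
Ash - Oak - Upland - Alder - Elm - Knoll - Ash: 7+3+33+31+6+12 = 92
Ash - Oak - Knoll - Upland - Elm - Alder - Ash: 7+5+8+12+31+37 = 100
Ash - Oak - Knoll - Upland - Alder - Elm - Ash: 7+5+8+33+31+15 = 99
Ash - Oak - Knoll - Elm - Upland - Alder - Ash: 7+5+6+12+33+37 = 100
Ash - Oak - Knoll - Elm - Alder - Upland - Ash: 7+5+6+31+33+10 = 92
Ash - Oak - Knoll - Alder - Upland - Elm - Ash: 7+5+25+33+12+15 = 97
Ash - Oak - Knoll - Alder - Elm - Upland - Ash: 7+5+25+31+12+10 = 90
Ash - Oak - Elm - Upland - Knoll - Alder - Ash: 7+11+12+8+25+37 = 100
Ash - Oak - Elm - Upland - Alder - Knoll - Ash: 7+11+12+33+25+12 = 100
… (46 more)
The minimum is 89.
One optimal route: Ash → Oak → Upland → Knoll → Alder → Elm → Ash (or its reverse).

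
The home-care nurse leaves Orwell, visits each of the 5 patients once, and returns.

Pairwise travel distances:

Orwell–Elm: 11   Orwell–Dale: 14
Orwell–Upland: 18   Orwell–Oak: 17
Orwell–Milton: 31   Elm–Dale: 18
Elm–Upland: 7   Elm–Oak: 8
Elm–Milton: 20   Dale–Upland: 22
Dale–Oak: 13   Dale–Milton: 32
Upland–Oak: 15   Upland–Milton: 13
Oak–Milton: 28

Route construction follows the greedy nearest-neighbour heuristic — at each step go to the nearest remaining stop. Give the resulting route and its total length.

Nearest-neighbour total = 86; route Orwell → Elm → Upland → Milton → Oak → Dale → Orwell.

Orwell → [Elm:11 / Dale:14 / Oak:17 / Upland:18 / Milton:31] → Elm (11)
Elm → [Upland:7 / Oak:8 / Dale:18 / Milton:20] → Upland (7)
Upland → [Milton:13 / Oak:15 / Dale:22] → Milton (13)
Milton → [Oak:28 / Dale:32] → Oak (28)
Oak → [Dale:13] → Dale (13)
Return Dale→Orwell: 14.
Total = 11 + 7 + 13 + 28 + 13 + 14 = 86.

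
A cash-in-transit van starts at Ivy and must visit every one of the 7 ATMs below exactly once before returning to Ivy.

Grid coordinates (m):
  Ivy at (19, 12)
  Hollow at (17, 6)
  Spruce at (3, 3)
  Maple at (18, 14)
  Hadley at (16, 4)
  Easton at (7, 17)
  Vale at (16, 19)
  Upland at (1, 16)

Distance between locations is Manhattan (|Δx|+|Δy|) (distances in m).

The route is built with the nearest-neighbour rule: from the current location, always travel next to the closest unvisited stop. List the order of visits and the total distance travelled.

68 m along Ivy → Maple → Vale → Easton → Upland → Spruce → Hadley → Hollow → Ivy.

Ivy → [Maple:3 / Hollow:8 / Vale:10 / Hadley:11 / Easton:17 / Upland:22 / Spruce:25] → Maple (3)
Maple → [Vale:7 / Hollow:9 / Hadley:12 / Easton:14 / Upland:19 / Spruce:26] → Vale (7)
Vale → [Easton:11 / Hollow:14 / Hadley:15 / Upland:18 / Spruce:29] → Easton (11)
Easton → [Upland:7 / Spruce:18 / Hollow:21 / Hadley:22] → Upland (7)
Upland → [Spruce:15 / Hollow:26 / Hadley:27] → Spruce (15)
Spruce → [Hadley:14 / Hollow:17] → Hadley (14)
Hadley → [Hollow:3] → Hollow (3)
Return Hollow→Ivy: 8.
Total = 3 + 7 + 11 + 7 + 15 + 14 + 3 + 8 = 68.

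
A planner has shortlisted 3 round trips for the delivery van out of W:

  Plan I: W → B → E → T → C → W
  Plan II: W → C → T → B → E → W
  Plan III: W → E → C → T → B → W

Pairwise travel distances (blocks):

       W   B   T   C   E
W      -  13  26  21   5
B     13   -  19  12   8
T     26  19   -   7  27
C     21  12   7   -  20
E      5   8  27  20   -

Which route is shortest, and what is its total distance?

60 blocks — Plan II is the shortest.

Plan I: 13 + 8 + 27 + 7 + 21 = 76
Plan II: 21 + 7 + 19 + 8 + 5 = 60
Plan III: 5 + 20 + 7 + 19 + 13 = 64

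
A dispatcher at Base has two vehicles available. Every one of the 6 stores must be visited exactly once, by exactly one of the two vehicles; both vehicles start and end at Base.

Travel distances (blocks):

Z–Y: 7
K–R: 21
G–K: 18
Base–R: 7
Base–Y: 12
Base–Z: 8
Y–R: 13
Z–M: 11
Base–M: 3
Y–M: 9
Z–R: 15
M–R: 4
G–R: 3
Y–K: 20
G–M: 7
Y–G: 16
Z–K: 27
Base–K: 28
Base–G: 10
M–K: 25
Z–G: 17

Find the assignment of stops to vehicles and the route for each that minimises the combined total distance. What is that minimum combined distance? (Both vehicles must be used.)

Try each way of splitting the stops between the two vehicles (each non-empty) and, for each split, find the best tour for each vehicle:
  {Z} + {Y, G, M, K, R}: 16 + 60 = 76
  {Y} + {Z, G, M, K, R}: 24 + 63 = 87
  {Z, Y} + {G, M, K, R}: 27 + 56 = 83
  {G} + {Z, Y, M, K, R}: 20 + 63 = 83
  {Z, G} + {Y, M, K, R}: 35 + 60 = 95
  {Y, G} + {Z, M, K, R}: 38 + 63 = 101
  … (31 splits in total)
  {M} + {Z, Y, G, K, R}: 6 + 63 = 69  ← best
Best: vehicle 1 Base → M → Base = 6; vehicle 2 Base → Z → Y → K → G → R → Base = 63; combined 69.

Minimum combined distance: 69 blocks.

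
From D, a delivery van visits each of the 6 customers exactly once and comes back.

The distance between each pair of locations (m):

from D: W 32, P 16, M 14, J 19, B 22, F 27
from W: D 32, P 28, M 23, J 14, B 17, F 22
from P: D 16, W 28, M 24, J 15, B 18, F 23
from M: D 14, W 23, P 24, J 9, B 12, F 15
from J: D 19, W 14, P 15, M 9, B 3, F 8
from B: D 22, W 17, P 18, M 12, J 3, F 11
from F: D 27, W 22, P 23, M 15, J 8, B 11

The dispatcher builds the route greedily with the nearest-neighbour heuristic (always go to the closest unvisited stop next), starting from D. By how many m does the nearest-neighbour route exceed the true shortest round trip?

D: M=14, P=16, J=19, B=22, F=27, W=32 ⇒ M
M: J=9, B=12, F=15, W=23, P=24 ⇒ J
J: B=3, F=8, W=14, P=15 ⇒ B
B: F=11, W=17, P=18 ⇒ F
F: W=22, P=23 ⇒ W
W: P=28 ⇒ P
NN route D → M → J → B → F → W → P → D costs 103.
Optimal: D → P → W → J → B → F → M → D costs 101 (by enumerating all 360 distinct tours).
Excess = 103 − 101 = 2.

2 m longer than the optimal tour.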